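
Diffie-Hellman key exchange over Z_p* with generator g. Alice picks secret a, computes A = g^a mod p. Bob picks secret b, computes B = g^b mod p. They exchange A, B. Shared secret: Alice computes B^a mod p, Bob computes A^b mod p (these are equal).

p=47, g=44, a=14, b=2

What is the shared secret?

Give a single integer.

Answer: 8

Derivation:
A = 44^14 mod 47  (bits of 14 = 1110)
  bit 0 = 1: r = r^2 * 44 mod 47 = 1^2 * 44 = 1*44 = 44
  bit 1 = 1: r = r^2 * 44 mod 47 = 44^2 * 44 = 9*44 = 20
  bit 2 = 1: r = r^2 * 44 mod 47 = 20^2 * 44 = 24*44 = 22
  bit 3 = 0: r = r^2 mod 47 = 22^2 = 14
  -> A = 14
B = 44^2 mod 47  (bits of 2 = 10)
  bit 0 = 1: r = r^2 * 44 mod 47 = 1^2 * 44 = 1*44 = 44
  bit 1 = 0: r = r^2 mod 47 = 44^2 = 9
  -> B = 9
s = B^a = 9^14 mod 47  (bits of 14 = 1110)
  bit 0 = 1: r = r^2 * 9 mod 47 = 1^2 * 9 = 1*9 = 9
  bit 1 = 1: r = r^2 * 9 mod 47 = 9^2 * 9 = 34*9 = 24
  bit 2 = 1: r = r^2 * 9 mod 47 = 24^2 * 9 = 12*9 = 14
  bit 3 = 0: r = r^2 mod 47 = 14^2 = 8
  -> s = B^a = 8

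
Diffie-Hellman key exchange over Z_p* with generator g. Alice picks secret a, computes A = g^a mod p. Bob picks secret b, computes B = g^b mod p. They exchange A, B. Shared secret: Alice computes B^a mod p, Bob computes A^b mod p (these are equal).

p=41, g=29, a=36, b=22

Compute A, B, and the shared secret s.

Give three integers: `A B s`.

A = 29^36 mod 41  (bits of 36 = 100100)
  bit 0 = 1: r = r^2 * 29 mod 41 = 1^2 * 29 = 1*29 = 29
  bit 1 = 0: r = r^2 mod 41 = 29^2 = 21
  bit 2 = 0: r = r^2 mod 41 = 21^2 = 31
  bit 3 = 1: r = r^2 * 29 mod 41 = 31^2 * 29 = 18*29 = 30
  bit 4 = 0: r = r^2 mod 41 = 30^2 = 39
  bit 5 = 0: r = r^2 mod 41 = 39^2 = 4
  -> A = 4
B = 29^22 mod 41  (bits of 22 = 10110)
  bit 0 = 1: r = r^2 * 29 mod 41 = 1^2 * 29 = 1*29 = 29
  bit 1 = 0: r = r^2 mod 41 = 29^2 = 21
  bit 2 = 1: r = r^2 * 29 mod 41 = 21^2 * 29 = 31*29 = 38
  bit 3 = 1: r = r^2 * 29 mod 41 = 38^2 * 29 = 9*29 = 15
  bit 4 = 0: r = r^2 mod 41 = 15^2 = 20
  -> B = 20
s = B^a = 20^36 mod 41  (bits of 36 = 100100)
  bit 0 = 1: r = r^2 * 20 mod 41 = 1^2 * 20 = 1*20 = 20
  bit 1 = 0: r = r^2 mod 41 = 20^2 = 31
  bit 2 = 0: r = r^2 mod 41 = 31^2 = 18
  bit 3 = 1: r = r^2 * 20 mod 41 = 18^2 * 20 = 37*20 = 2
  bit 4 = 0: r = r^2 mod 41 = 2^2 = 4
  bit 5 = 0: r = r^2 mod 41 = 4^2 = 16
  -> s = B^a = 16

Answer: 4 20 16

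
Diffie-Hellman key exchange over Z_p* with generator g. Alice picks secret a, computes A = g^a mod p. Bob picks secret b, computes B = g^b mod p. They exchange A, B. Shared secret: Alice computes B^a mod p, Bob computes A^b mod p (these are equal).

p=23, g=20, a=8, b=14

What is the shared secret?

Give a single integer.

Answer: 9

Derivation:
A = 20^8 mod 23  (bits of 8 = 1000)
  bit 0 = 1: r = r^2 * 20 mod 23 = 1^2 * 20 = 1*20 = 20
  bit 1 = 0: r = r^2 mod 23 = 20^2 = 9
  bit 2 = 0: r = r^2 mod 23 = 9^2 = 12
  bit 3 = 0: r = r^2 mod 23 = 12^2 = 6
  -> A = 6
B = 20^14 mod 23  (bits of 14 = 1110)
  bit 0 = 1: r = r^2 * 20 mod 23 = 1^2 * 20 = 1*20 = 20
  bit 1 = 1: r = r^2 * 20 mod 23 = 20^2 * 20 = 9*20 = 19
  bit 2 = 1: r = r^2 * 20 mod 23 = 19^2 * 20 = 16*20 = 21
  bit 3 = 0: r = r^2 mod 23 = 21^2 = 4
  -> B = 4
s = B^a = 4^8 mod 23  (bits of 8 = 1000)
  bit 0 = 1: r = r^2 * 4 mod 23 = 1^2 * 4 = 1*4 = 4
  bit 1 = 0: r = r^2 mod 23 = 4^2 = 16
  bit 2 = 0: r = r^2 mod 23 = 16^2 = 3
  bit 3 = 0: r = r^2 mod 23 = 3^2 = 9
  -> s = B^a = 9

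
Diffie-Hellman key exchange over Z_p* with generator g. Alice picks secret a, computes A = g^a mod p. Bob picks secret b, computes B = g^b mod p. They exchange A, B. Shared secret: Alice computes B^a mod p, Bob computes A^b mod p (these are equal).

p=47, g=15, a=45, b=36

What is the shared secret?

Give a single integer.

A = 15^45 mod 47  (bits of 45 = 101101)
  bit 0 = 1: r = r^2 * 15 mod 47 = 1^2 * 15 = 1*15 = 15
  bit 1 = 0: r = r^2 mod 47 = 15^2 = 37
  bit 2 = 1: r = r^2 * 15 mod 47 = 37^2 * 15 = 6*15 = 43
  bit 3 = 1: r = r^2 * 15 mod 47 = 43^2 * 15 = 16*15 = 5
  bit 4 = 0: r = r^2 mod 47 = 5^2 = 25
  bit 5 = 1: r = r^2 * 15 mod 47 = 25^2 * 15 = 14*15 = 22
  -> A = 22
B = 15^36 mod 47  (bits of 36 = 100100)
  bit 0 = 1: r = r^2 * 15 mod 47 = 1^2 * 15 = 1*15 = 15
  bit 1 = 0: r = r^2 mod 47 = 15^2 = 37
  bit 2 = 0: r = r^2 mod 47 = 37^2 = 6
  bit 3 = 1: r = r^2 * 15 mod 47 = 6^2 * 15 = 36*15 = 23
  bit 4 = 0: r = r^2 mod 47 = 23^2 = 12
  bit 5 = 0: r = r^2 mod 47 = 12^2 = 3
  -> B = 3
s = B^a = 3^45 mod 47  (bits of 45 = 101101)
  bit 0 = 1: r = r^2 * 3 mod 47 = 1^2 * 3 = 1*3 = 3
  bit 1 = 0: r = r^2 mod 47 = 3^2 = 9
  bit 2 = 1: r = r^2 * 3 mod 47 = 9^2 * 3 = 34*3 = 8
  bit 3 = 1: r = r^2 * 3 mod 47 = 8^2 * 3 = 17*3 = 4
  bit 4 = 0: r = r^2 mod 47 = 4^2 = 16
  bit 5 = 1: r = r^2 * 3 mod 47 = 16^2 * 3 = 21*3 = 16
  -> s = B^a = 16

Answer: 16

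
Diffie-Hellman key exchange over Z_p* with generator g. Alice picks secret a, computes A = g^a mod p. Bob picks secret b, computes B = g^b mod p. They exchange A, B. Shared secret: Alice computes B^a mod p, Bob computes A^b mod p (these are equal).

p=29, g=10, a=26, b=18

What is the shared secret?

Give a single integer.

Answer: 7

Derivation:
A = 10^26 mod 29  (bits of 26 = 11010)
  bit 0 = 1: r = r^2 * 10 mod 29 = 1^2 * 10 = 1*10 = 10
  bit 1 = 1: r = r^2 * 10 mod 29 = 10^2 * 10 = 13*10 = 14
  bit 2 = 0: r = r^2 mod 29 = 14^2 = 22
  bit 3 = 1: r = r^2 * 10 mod 29 = 22^2 * 10 = 20*10 = 26
  bit 4 = 0: r = r^2 mod 29 = 26^2 = 9
  -> A = 9
B = 10^18 mod 29  (bits of 18 = 10010)
  bit 0 = 1: r = r^2 * 10 mod 29 = 1^2 * 10 = 1*10 = 10
  bit 1 = 0: r = r^2 mod 29 = 10^2 = 13
  bit 2 = 0: r = r^2 mod 29 = 13^2 = 24
  bit 3 = 1: r = r^2 * 10 mod 29 = 24^2 * 10 = 25*10 = 18
  bit 4 = 0: r = r^2 mod 29 = 18^2 = 5
  -> B = 5
s = B^a = 5^26 mod 29  (bits of 26 = 11010)
  bit 0 = 1: r = r^2 * 5 mod 29 = 1^2 * 5 = 1*5 = 5
  bit 1 = 1: r = r^2 * 5 mod 29 = 5^2 * 5 = 25*5 = 9
  bit 2 = 0: r = r^2 mod 29 = 9^2 = 23
  bit 3 = 1: r = r^2 * 5 mod 29 = 23^2 * 5 = 7*5 = 6
  bit 4 = 0: r = r^2 mod 29 = 6^2 = 7
  -> s = B^a = 7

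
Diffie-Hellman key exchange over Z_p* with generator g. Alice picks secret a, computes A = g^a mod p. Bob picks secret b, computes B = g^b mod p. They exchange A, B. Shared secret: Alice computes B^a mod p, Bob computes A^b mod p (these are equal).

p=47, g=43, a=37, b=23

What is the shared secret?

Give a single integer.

A = 43^37 mod 47  (bits of 37 = 100101)
  bit 0 = 1: r = r^2 * 43 mod 47 = 1^2 * 43 = 1*43 = 43
  bit 1 = 0: r = r^2 mod 47 = 43^2 = 16
  bit 2 = 0: r = r^2 mod 47 = 16^2 = 21
  bit 3 = 1: r = r^2 * 43 mod 47 = 21^2 * 43 = 18*43 = 22
  bit 4 = 0: r = r^2 mod 47 = 22^2 = 14
  bit 5 = 1: r = r^2 * 43 mod 47 = 14^2 * 43 = 8*43 = 15
  -> A = 15
B = 43^23 mod 47  (bits of 23 = 10111)
  bit 0 = 1: r = r^2 * 43 mod 47 = 1^2 * 43 = 1*43 = 43
  bit 1 = 0: r = r^2 mod 47 = 43^2 = 16
  bit 2 = 1: r = r^2 * 43 mod 47 = 16^2 * 43 = 21*43 = 10
  bit 3 = 1: r = r^2 * 43 mod 47 = 10^2 * 43 = 6*43 = 23
  bit 4 = 1: r = r^2 * 43 mod 47 = 23^2 * 43 = 12*43 = 46
  -> B = 46
s = B^a = 46^37 mod 47  (bits of 37 = 100101)
  bit 0 = 1: r = r^2 * 46 mod 47 = 1^2 * 46 = 1*46 = 46
  bit 1 = 0: r = r^2 mod 47 = 46^2 = 1
  bit 2 = 0: r = r^2 mod 47 = 1^2 = 1
  bit 3 = 1: r = r^2 * 46 mod 47 = 1^2 * 46 = 1*46 = 46
  bit 4 = 0: r = r^2 mod 47 = 46^2 = 1
  bit 5 = 1: r = r^2 * 46 mod 47 = 1^2 * 46 = 1*46 = 46
  -> s = B^a = 46

Answer: 46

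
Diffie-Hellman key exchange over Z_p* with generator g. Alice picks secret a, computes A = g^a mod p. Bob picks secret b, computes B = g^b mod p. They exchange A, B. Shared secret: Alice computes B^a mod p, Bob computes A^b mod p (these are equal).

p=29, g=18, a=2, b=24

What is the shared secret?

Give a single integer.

Answer: 20

Derivation:
A = 18^2 mod 29  (bits of 2 = 10)
  bit 0 = 1: r = r^2 * 18 mod 29 = 1^2 * 18 = 1*18 = 18
  bit 1 = 0: r = r^2 mod 29 = 18^2 = 5
  -> A = 5
B = 18^24 mod 29  (bits of 24 = 11000)
  bit 0 = 1: r = r^2 * 18 mod 29 = 1^2 * 18 = 1*18 = 18
  bit 1 = 1: r = r^2 * 18 mod 29 = 18^2 * 18 = 5*18 = 3
  bit 2 = 0: r = r^2 mod 29 = 3^2 = 9
  bit 3 = 0: r = r^2 mod 29 = 9^2 = 23
  bit 4 = 0: r = r^2 mod 29 = 23^2 = 7
  -> B = 7
s = B^a = 7^2 mod 29  (bits of 2 = 10)
  bit 0 = 1: r = r^2 * 7 mod 29 = 1^2 * 7 = 1*7 = 7
  bit 1 = 0: r = r^2 mod 29 = 7^2 = 20
  -> s = B^a = 20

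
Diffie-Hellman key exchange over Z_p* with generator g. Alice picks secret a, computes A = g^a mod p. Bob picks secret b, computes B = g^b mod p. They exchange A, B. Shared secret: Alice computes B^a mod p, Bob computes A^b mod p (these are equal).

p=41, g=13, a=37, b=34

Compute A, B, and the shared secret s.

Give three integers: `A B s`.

Answer: 12 21 8

Derivation:
A = 13^37 mod 41  (bits of 37 = 100101)
  bit 0 = 1: r = r^2 * 13 mod 41 = 1^2 * 13 = 1*13 = 13
  bit 1 = 0: r = r^2 mod 41 = 13^2 = 5
  bit 2 = 0: r = r^2 mod 41 = 5^2 = 25
  bit 3 = 1: r = r^2 * 13 mod 41 = 25^2 * 13 = 10*13 = 7
  bit 4 = 0: r = r^2 mod 41 = 7^2 = 8
  bit 5 = 1: r = r^2 * 13 mod 41 = 8^2 * 13 = 23*13 = 12
  -> A = 12
B = 13^34 mod 41  (bits of 34 = 100010)
  bit 0 = 1: r = r^2 * 13 mod 41 = 1^2 * 13 = 1*13 = 13
  bit 1 = 0: r = r^2 mod 41 = 13^2 = 5
  bit 2 = 0: r = r^2 mod 41 = 5^2 = 25
  bit 3 = 0: r = r^2 mod 41 = 25^2 = 10
  bit 4 = 1: r = r^2 * 13 mod 41 = 10^2 * 13 = 18*13 = 29
  bit 5 = 0: r = r^2 mod 41 = 29^2 = 21
  -> B = 21
s = B^a = 21^37 mod 41  (bits of 37 = 100101)
  bit 0 = 1: r = r^2 * 21 mod 41 = 1^2 * 21 = 1*21 = 21
  bit 1 = 0: r = r^2 mod 41 = 21^2 = 31
  bit 2 = 0: r = r^2 mod 41 = 31^2 = 18
  bit 3 = 1: r = r^2 * 21 mod 41 = 18^2 * 21 = 37*21 = 39
  bit 4 = 0: r = r^2 mod 41 = 39^2 = 4
  bit 5 = 1: r = r^2 * 21 mod 41 = 4^2 * 21 = 16*21 = 8
  -> s = B^a = 8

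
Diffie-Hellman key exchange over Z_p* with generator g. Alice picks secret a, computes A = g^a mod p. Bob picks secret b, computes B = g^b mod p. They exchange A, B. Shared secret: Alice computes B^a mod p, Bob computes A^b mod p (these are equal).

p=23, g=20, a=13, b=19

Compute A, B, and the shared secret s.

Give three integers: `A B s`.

A = 20^13 mod 23  (bits of 13 = 1101)
  bit 0 = 1: r = r^2 * 20 mod 23 = 1^2 * 20 = 1*20 = 20
  bit 1 = 1: r = r^2 * 20 mod 23 = 20^2 * 20 = 9*20 = 19
  bit 2 = 0: r = r^2 mod 23 = 19^2 = 16
  bit 3 = 1: r = r^2 * 20 mod 23 = 16^2 * 20 = 3*20 = 14
  -> A = 14
B = 20^19 mod 23  (bits of 19 = 10011)
  bit 0 = 1: r = r^2 * 20 mod 23 = 1^2 * 20 = 1*20 = 20
  bit 1 = 0: r = r^2 mod 23 = 20^2 = 9
  bit 2 = 0: r = r^2 mod 23 = 9^2 = 12
  bit 3 = 1: r = r^2 * 20 mod 23 = 12^2 * 20 = 6*20 = 5
  bit 4 = 1: r = r^2 * 20 mod 23 = 5^2 * 20 = 2*20 = 17
  -> B = 17
s = B^a = 17^13 mod 23  (bits of 13 = 1101)
  bit 0 = 1: r = r^2 * 17 mod 23 = 1^2 * 17 = 1*17 = 17
  bit 1 = 1: r = r^2 * 17 mod 23 = 17^2 * 17 = 13*17 = 14
  bit 2 = 0: r = r^2 mod 23 = 14^2 = 12
  bit 3 = 1: r = r^2 * 17 mod 23 = 12^2 * 17 = 6*17 = 10
  -> s = B^a = 10

Answer: 14 17 10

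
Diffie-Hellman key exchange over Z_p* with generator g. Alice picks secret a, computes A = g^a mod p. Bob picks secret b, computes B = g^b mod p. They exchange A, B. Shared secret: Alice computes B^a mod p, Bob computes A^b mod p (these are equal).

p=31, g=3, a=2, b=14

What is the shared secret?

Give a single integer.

A = 3^2 mod 31  (bits of 2 = 10)
  bit 0 = 1: r = r^2 * 3 mod 31 = 1^2 * 3 = 1*3 = 3
  bit 1 = 0: r = r^2 mod 31 = 3^2 = 9
  -> A = 9
B = 3^14 mod 31  (bits of 14 = 1110)
  bit 0 = 1: r = r^2 * 3 mod 31 = 1^2 * 3 = 1*3 = 3
  bit 1 = 1: r = r^2 * 3 mod 31 = 3^2 * 3 = 9*3 = 27
  bit 2 = 1: r = r^2 * 3 mod 31 = 27^2 * 3 = 16*3 = 17
  bit 3 = 0: r = r^2 mod 31 = 17^2 = 10
  -> B = 10
s = B^a = 10^2 mod 31  (bits of 2 = 10)
  bit 0 = 1: r = r^2 * 10 mod 31 = 1^2 * 10 = 1*10 = 10
  bit 1 = 0: r = r^2 mod 31 = 10^2 = 7
  -> s = B^a = 7

Answer: 7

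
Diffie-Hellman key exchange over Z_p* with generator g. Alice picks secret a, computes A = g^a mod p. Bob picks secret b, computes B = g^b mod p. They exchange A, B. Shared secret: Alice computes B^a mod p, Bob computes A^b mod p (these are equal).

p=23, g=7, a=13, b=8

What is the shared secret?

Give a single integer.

A = 7^13 mod 23  (bits of 13 = 1101)
  bit 0 = 1: r = r^2 * 7 mod 23 = 1^2 * 7 = 1*7 = 7
  bit 1 = 1: r = r^2 * 7 mod 23 = 7^2 * 7 = 3*7 = 21
  bit 2 = 0: r = r^2 mod 23 = 21^2 = 4
  bit 3 = 1: r = r^2 * 7 mod 23 = 4^2 * 7 = 16*7 = 20
  -> A = 20
B = 7^8 mod 23  (bits of 8 = 1000)
  bit 0 = 1: r = r^2 * 7 mod 23 = 1^2 * 7 = 1*7 = 7
  bit 1 = 0: r = r^2 mod 23 = 7^2 = 3
  bit 2 = 0: r = r^2 mod 23 = 3^2 = 9
  bit 3 = 0: r = r^2 mod 23 = 9^2 = 12
  -> B = 12
s = B^a = 12^13 mod 23  (bits of 13 = 1101)
  bit 0 = 1: r = r^2 * 12 mod 23 = 1^2 * 12 = 1*12 = 12
  bit 1 = 1: r = r^2 * 12 mod 23 = 12^2 * 12 = 6*12 = 3
  bit 2 = 0: r = r^2 mod 23 = 3^2 = 9
  bit 3 = 1: r = r^2 * 12 mod 23 = 9^2 * 12 = 12*12 = 6
  -> s = B^a = 6

Answer: 6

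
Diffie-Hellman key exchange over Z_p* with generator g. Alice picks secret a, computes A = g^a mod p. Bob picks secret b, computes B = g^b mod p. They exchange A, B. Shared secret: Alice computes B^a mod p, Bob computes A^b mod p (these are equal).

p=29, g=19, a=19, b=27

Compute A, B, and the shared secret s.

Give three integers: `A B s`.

A = 19^19 mod 29  (bits of 19 = 10011)
  bit 0 = 1: r = r^2 * 19 mod 29 = 1^2 * 19 = 1*19 = 19
  bit 1 = 0: r = r^2 mod 29 = 19^2 = 13
  bit 2 = 0: r = r^2 mod 29 = 13^2 = 24
  bit 3 = 1: r = r^2 * 19 mod 29 = 24^2 * 19 = 25*19 = 11
  bit 4 = 1: r = r^2 * 19 mod 29 = 11^2 * 19 = 5*19 = 8
  -> A = 8
B = 19^27 mod 29  (bits of 27 = 11011)
  bit 0 = 1: r = r^2 * 19 mod 29 = 1^2 * 19 = 1*19 = 19
  bit 1 = 1: r = r^2 * 19 mod 29 = 19^2 * 19 = 13*19 = 15
  bit 2 = 0: r = r^2 mod 29 = 15^2 = 22
  bit 3 = 1: r = r^2 * 19 mod 29 = 22^2 * 19 = 20*19 = 3
  bit 4 = 1: r = r^2 * 19 mod 29 = 3^2 * 19 = 9*19 = 26
  -> B = 26
s = B^a = 26^19 mod 29  (bits of 19 = 10011)
  bit 0 = 1: r = r^2 * 26 mod 29 = 1^2 * 26 = 1*26 = 26
  bit 1 = 0: r = r^2 mod 29 = 26^2 = 9
  bit 2 = 0: r = r^2 mod 29 = 9^2 = 23
  bit 3 = 1: r = r^2 * 26 mod 29 = 23^2 * 26 = 7*26 = 8
  bit 4 = 1: r = r^2 * 26 mod 29 = 8^2 * 26 = 6*26 = 11
  -> s = B^a = 11

Answer: 8 26 11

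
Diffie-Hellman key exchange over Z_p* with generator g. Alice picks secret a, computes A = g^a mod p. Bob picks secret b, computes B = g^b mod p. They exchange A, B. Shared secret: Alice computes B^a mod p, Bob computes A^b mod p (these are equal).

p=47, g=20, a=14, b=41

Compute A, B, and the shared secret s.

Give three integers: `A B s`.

A = 20^14 mod 47  (bits of 14 = 1110)
  bit 0 = 1: r = r^2 * 20 mod 47 = 1^2 * 20 = 1*20 = 20
  bit 1 = 1: r = r^2 * 20 mod 47 = 20^2 * 20 = 24*20 = 10
  bit 2 = 1: r = r^2 * 20 mod 47 = 10^2 * 20 = 6*20 = 26
  bit 3 = 0: r = r^2 mod 47 = 26^2 = 18
  -> A = 18
B = 20^41 mod 47  (bits of 41 = 101001)
  bit 0 = 1: r = r^2 * 20 mod 47 = 1^2 * 20 = 1*20 = 20
  bit 1 = 0: r = r^2 mod 47 = 20^2 = 24
  bit 2 = 1: r = r^2 * 20 mod 47 = 24^2 * 20 = 12*20 = 5
  bit 3 = 0: r = r^2 mod 47 = 5^2 = 25
  bit 4 = 0: r = r^2 mod 47 = 25^2 = 14
  bit 5 = 1: r = r^2 * 20 mod 47 = 14^2 * 20 = 8*20 = 19
  -> B = 19
s = B^a = 19^14 mod 47  (bits of 14 = 1110)
  bit 0 = 1: r = r^2 * 19 mod 47 = 1^2 * 19 = 1*19 = 19
  bit 1 = 1: r = r^2 * 19 mod 47 = 19^2 * 19 = 32*19 = 44
  bit 2 = 1: r = r^2 * 19 mod 47 = 44^2 * 19 = 9*19 = 30
  bit 3 = 0: r = r^2 mod 47 = 30^2 = 7
  -> s = B^a = 7

Answer: 18 19 7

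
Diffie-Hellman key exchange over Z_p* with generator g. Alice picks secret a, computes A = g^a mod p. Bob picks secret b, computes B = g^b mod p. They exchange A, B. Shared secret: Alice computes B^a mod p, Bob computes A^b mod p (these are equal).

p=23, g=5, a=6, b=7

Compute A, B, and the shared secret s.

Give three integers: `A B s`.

A = 5^6 mod 23  (bits of 6 = 110)
  bit 0 = 1: r = r^2 * 5 mod 23 = 1^2 * 5 = 1*5 = 5
  bit 1 = 1: r = r^2 * 5 mod 23 = 5^2 * 5 = 2*5 = 10
  bit 2 = 0: r = r^2 mod 23 = 10^2 = 8
  -> A = 8
B = 5^7 mod 23  (bits of 7 = 111)
  bit 0 = 1: r = r^2 * 5 mod 23 = 1^2 * 5 = 1*5 = 5
  bit 1 = 1: r = r^2 * 5 mod 23 = 5^2 * 5 = 2*5 = 10
  bit 2 = 1: r = r^2 * 5 mod 23 = 10^2 * 5 = 8*5 = 17
  -> B = 17
s = B^a = 17^6 mod 23  (bits of 6 = 110)
  bit 0 = 1: r = r^2 * 17 mod 23 = 1^2 * 17 = 1*17 = 17
  bit 1 = 1: r = r^2 * 17 mod 23 = 17^2 * 17 = 13*17 = 14
  bit 2 = 0: r = r^2 mod 23 = 14^2 = 12
  -> s = B^a = 12

Answer: 8 17 12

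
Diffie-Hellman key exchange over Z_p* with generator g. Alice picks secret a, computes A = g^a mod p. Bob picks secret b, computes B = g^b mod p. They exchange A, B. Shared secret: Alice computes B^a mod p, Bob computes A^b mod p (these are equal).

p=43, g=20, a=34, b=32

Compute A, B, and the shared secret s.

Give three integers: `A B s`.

A = 20^34 mod 43  (bits of 34 = 100010)
  bit 0 = 1: r = r^2 * 20 mod 43 = 1^2 * 20 = 1*20 = 20
  bit 1 = 0: r = r^2 mod 43 = 20^2 = 13
  bit 2 = 0: r = r^2 mod 43 = 13^2 = 40
  bit 3 = 0: r = r^2 mod 43 = 40^2 = 9
  bit 4 = 1: r = r^2 * 20 mod 43 = 9^2 * 20 = 38*20 = 29
  bit 5 = 0: r = r^2 mod 43 = 29^2 = 24
  -> A = 24
B = 20^32 mod 43  (bits of 32 = 100000)
  bit 0 = 1: r = r^2 * 20 mod 43 = 1^2 * 20 = 1*20 = 20
  bit 1 = 0: r = r^2 mod 43 = 20^2 = 13
  bit 2 = 0: r = r^2 mod 43 = 13^2 = 40
  bit 3 = 0: r = r^2 mod 43 = 40^2 = 9
  bit 4 = 0: r = r^2 mod 43 = 9^2 = 38
  bit 5 = 0: r = r^2 mod 43 = 38^2 = 25
  -> B = 25
s = B^a = 25^34 mod 43  (bits of 34 = 100010)
  bit 0 = 1: r = r^2 * 25 mod 43 = 1^2 * 25 = 1*25 = 25
  bit 1 = 0: r = r^2 mod 43 = 25^2 = 23
  bit 2 = 0: r = r^2 mod 43 = 23^2 = 13
  bit 3 = 0: r = r^2 mod 43 = 13^2 = 40
  bit 4 = 1: r = r^2 * 25 mod 43 = 40^2 * 25 = 9*25 = 10
  bit 5 = 0: r = r^2 mod 43 = 10^2 = 14
  -> s = B^a = 14

Answer: 24 25 14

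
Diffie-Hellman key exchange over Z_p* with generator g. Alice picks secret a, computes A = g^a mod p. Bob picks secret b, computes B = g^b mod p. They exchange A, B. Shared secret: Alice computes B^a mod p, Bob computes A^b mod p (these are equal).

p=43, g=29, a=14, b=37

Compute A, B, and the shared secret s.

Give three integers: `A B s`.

Answer: 6 28 6

Derivation:
A = 29^14 mod 43  (bits of 14 = 1110)
  bit 0 = 1: r = r^2 * 29 mod 43 = 1^2 * 29 = 1*29 = 29
  bit 1 = 1: r = r^2 * 29 mod 43 = 29^2 * 29 = 24*29 = 8
  bit 2 = 1: r = r^2 * 29 mod 43 = 8^2 * 29 = 21*29 = 7
  bit 3 = 0: r = r^2 mod 43 = 7^2 = 6
  -> A = 6
B = 29^37 mod 43  (bits of 37 = 100101)
  bit 0 = 1: r = r^2 * 29 mod 43 = 1^2 * 29 = 1*29 = 29
  bit 1 = 0: r = r^2 mod 43 = 29^2 = 24
  bit 2 = 0: r = r^2 mod 43 = 24^2 = 17
  bit 3 = 1: r = r^2 * 29 mod 43 = 17^2 * 29 = 31*29 = 39
  bit 4 = 0: r = r^2 mod 43 = 39^2 = 16
  bit 5 = 1: r = r^2 * 29 mod 43 = 16^2 * 29 = 41*29 = 28
  -> B = 28
s = B^a = 28^14 mod 43  (bits of 14 = 1110)
  bit 0 = 1: r = r^2 * 28 mod 43 = 1^2 * 28 = 1*28 = 28
  bit 1 = 1: r = r^2 * 28 mod 43 = 28^2 * 28 = 10*28 = 22
  bit 2 = 1: r = r^2 * 28 mod 43 = 22^2 * 28 = 11*28 = 7
  bit 3 = 0: r = r^2 mod 43 = 7^2 = 6
  -> s = B^a = 6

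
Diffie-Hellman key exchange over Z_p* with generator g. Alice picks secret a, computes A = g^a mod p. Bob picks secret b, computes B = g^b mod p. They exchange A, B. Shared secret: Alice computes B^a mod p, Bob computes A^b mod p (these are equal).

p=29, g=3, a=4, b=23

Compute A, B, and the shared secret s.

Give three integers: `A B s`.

A = 3^4 mod 29  (bits of 4 = 100)
  bit 0 = 1: r = r^2 * 3 mod 29 = 1^2 * 3 = 1*3 = 3
  bit 1 = 0: r = r^2 mod 29 = 3^2 = 9
  bit 2 = 0: r = r^2 mod 29 = 9^2 = 23
  -> A = 23
B = 3^23 mod 29  (bits of 23 = 10111)
  bit 0 = 1: r = r^2 * 3 mod 29 = 1^2 * 3 = 1*3 = 3
  bit 1 = 0: r = r^2 mod 29 = 3^2 = 9
  bit 2 = 1: r = r^2 * 3 mod 29 = 9^2 * 3 = 23*3 = 11
  bit 3 = 1: r = r^2 * 3 mod 29 = 11^2 * 3 = 5*3 = 15
  bit 4 = 1: r = r^2 * 3 mod 29 = 15^2 * 3 = 22*3 = 8
  -> B = 8
s = B^a = 8^4 mod 29  (bits of 4 = 100)
  bit 0 = 1: r = r^2 * 8 mod 29 = 1^2 * 8 = 1*8 = 8
  bit 1 = 0: r = r^2 mod 29 = 8^2 = 6
  bit 2 = 0: r = r^2 mod 29 = 6^2 = 7
  -> s = B^a = 7

Answer: 23 8 7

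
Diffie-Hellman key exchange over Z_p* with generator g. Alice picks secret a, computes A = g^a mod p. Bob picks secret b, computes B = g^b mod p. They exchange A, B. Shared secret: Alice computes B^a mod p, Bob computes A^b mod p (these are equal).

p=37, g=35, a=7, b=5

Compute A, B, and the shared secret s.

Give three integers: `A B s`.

Answer: 20 5 18

Derivation:
A = 35^7 mod 37  (bits of 7 = 111)
  bit 0 = 1: r = r^2 * 35 mod 37 = 1^2 * 35 = 1*35 = 35
  bit 1 = 1: r = r^2 * 35 mod 37 = 35^2 * 35 = 4*35 = 29
  bit 2 = 1: r = r^2 * 35 mod 37 = 29^2 * 35 = 27*35 = 20
  -> A = 20
B = 35^5 mod 37  (bits of 5 = 101)
  bit 0 = 1: r = r^2 * 35 mod 37 = 1^2 * 35 = 1*35 = 35
  bit 1 = 0: r = r^2 mod 37 = 35^2 = 4
  bit 2 = 1: r = r^2 * 35 mod 37 = 4^2 * 35 = 16*35 = 5
  -> B = 5
s = B^a = 5^7 mod 37  (bits of 7 = 111)
  bit 0 = 1: r = r^2 * 5 mod 37 = 1^2 * 5 = 1*5 = 5
  bit 1 = 1: r = r^2 * 5 mod 37 = 5^2 * 5 = 25*5 = 14
  bit 2 = 1: r = r^2 * 5 mod 37 = 14^2 * 5 = 11*5 = 18
  -> s = B^a = 18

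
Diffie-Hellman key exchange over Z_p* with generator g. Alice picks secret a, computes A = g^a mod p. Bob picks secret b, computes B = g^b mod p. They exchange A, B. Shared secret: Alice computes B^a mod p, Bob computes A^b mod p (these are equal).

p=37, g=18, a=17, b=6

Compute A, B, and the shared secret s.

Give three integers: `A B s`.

A = 18^17 mod 37  (bits of 17 = 10001)
  bit 0 = 1: r = r^2 * 18 mod 37 = 1^2 * 18 = 1*18 = 18
  bit 1 = 0: r = r^2 mod 37 = 18^2 = 28
  bit 2 = 0: r = r^2 mod 37 = 28^2 = 7
  bit 3 = 0: r = r^2 mod 37 = 7^2 = 12
  bit 4 = 1: r = r^2 * 18 mod 37 = 12^2 * 18 = 33*18 = 2
  -> A = 2
B = 18^6 mod 37  (bits of 6 = 110)
  bit 0 = 1: r = r^2 * 18 mod 37 = 1^2 * 18 = 1*18 = 18
  bit 1 = 1: r = r^2 * 18 mod 37 = 18^2 * 18 = 28*18 = 23
  bit 2 = 0: r = r^2 mod 37 = 23^2 = 11
  -> B = 11
s = B^a = 11^17 mod 37  (bits of 17 = 10001)
  bit 0 = 1: r = r^2 * 11 mod 37 = 1^2 * 11 = 1*11 = 11
  bit 1 = 0: r = r^2 mod 37 = 11^2 = 10
  bit 2 = 0: r = r^2 mod 37 = 10^2 = 26
  bit 3 = 0: r = r^2 mod 37 = 26^2 = 10
  bit 4 = 1: r = r^2 * 11 mod 37 = 10^2 * 11 = 26*11 = 27
  -> s = B^a = 27

Answer: 2 11 27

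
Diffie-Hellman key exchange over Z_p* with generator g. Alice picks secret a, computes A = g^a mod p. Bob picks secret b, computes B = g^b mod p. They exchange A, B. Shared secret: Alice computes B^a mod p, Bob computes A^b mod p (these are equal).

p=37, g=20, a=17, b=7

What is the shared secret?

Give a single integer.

Answer: 5

Derivation:
A = 20^17 mod 37  (bits of 17 = 10001)
  bit 0 = 1: r = r^2 * 20 mod 37 = 1^2 * 20 = 1*20 = 20
  bit 1 = 0: r = r^2 mod 37 = 20^2 = 30
  bit 2 = 0: r = r^2 mod 37 = 30^2 = 12
  bit 3 = 0: r = r^2 mod 37 = 12^2 = 33
  bit 4 = 1: r = r^2 * 20 mod 37 = 33^2 * 20 = 16*20 = 24
  -> A = 24
B = 20^7 mod 37  (bits of 7 = 111)
  bit 0 = 1: r = r^2 * 20 mod 37 = 1^2 * 20 = 1*20 = 20
  bit 1 = 1: r = r^2 * 20 mod 37 = 20^2 * 20 = 30*20 = 8
  bit 2 = 1: r = r^2 * 20 mod 37 = 8^2 * 20 = 27*20 = 22
  -> B = 22
s = B^a = 22^17 mod 37  (bits of 17 = 10001)
  bit 0 = 1: r = r^2 * 22 mod 37 = 1^2 * 22 = 1*22 = 22
  bit 1 = 0: r = r^2 mod 37 = 22^2 = 3
  bit 2 = 0: r = r^2 mod 37 = 3^2 = 9
  bit 3 = 0: r = r^2 mod 37 = 9^2 = 7
  bit 4 = 1: r = r^2 * 22 mod 37 = 7^2 * 22 = 12*22 = 5
  -> s = B^a = 5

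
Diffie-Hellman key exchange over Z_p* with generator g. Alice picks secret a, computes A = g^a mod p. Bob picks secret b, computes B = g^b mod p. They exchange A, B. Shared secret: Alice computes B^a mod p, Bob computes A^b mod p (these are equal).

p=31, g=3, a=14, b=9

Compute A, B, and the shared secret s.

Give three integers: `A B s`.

A = 3^14 mod 31  (bits of 14 = 1110)
  bit 0 = 1: r = r^2 * 3 mod 31 = 1^2 * 3 = 1*3 = 3
  bit 1 = 1: r = r^2 * 3 mod 31 = 3^2 * 3 = 9*3 = 27
  bit 2 = 1: r = r^2 * 3 mod 31 = 27^2 * 3 = 16*3 = 17
  bit 3 = 0: r = r^2 mod 31 = 17^2 = 10
  -> A = 10
B = 3^9 mod 31  (bits of 9 = 1001)
  bit 0 = 1: r = r^2 * 3 mod 31 = 1^2 * 3 = 1*3 = 3
  bit 1 = 0: r = r^2 mod 31 = 3^2 = 9
  bit 2 = 0: r = r^2 mod 31 = 9^2 = 19
  bit 3 = 1: r = r^2 * 3 mod 31 = 19^2 * 3 = 20*3 = 29
  -> B = 29
s = B^a = 29^14 mod 31  (bits of 14 = 1110)
  bit 0 = 1: r = r^2 * 29 mod 31 = 1^2 * 29 = 1*29 = 29
  bit 1 = 1: r = r^2 * 29 mod 31 = 29^2 * 29 = 4*29 = 23
  bit 2 = 1: r = r^2 * 29 mod 31 = 23^2 * 29 = 2*29 = 27
  bit 3 = 0: r = r^2 mod 31 = 27^2 = 16
  -> s = B^a = 16

Answer: 10 29 16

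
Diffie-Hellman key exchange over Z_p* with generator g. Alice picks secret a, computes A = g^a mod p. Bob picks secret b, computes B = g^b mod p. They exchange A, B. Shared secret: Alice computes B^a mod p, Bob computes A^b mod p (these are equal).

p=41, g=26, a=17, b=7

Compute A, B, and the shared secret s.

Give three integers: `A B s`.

A = 26^17 mod 41  (bits of 17 = 10001)
  bit 0 = 1: r = r^2 * 26 mod 41 = 1^2 * 26 = 1*26 = 26
  bit 1 = 0: r = r^2 mod 41 = 26^2 = 20
  bit 2 = 0: r = r^2 mod 41 = 20^2 = 31
  bit 3 = 0: r = r^2 mod 41 = 31^2 = 18
  bit 4 = 1: r = r^2 * 26 mod 41 = 18^2 * 26 = 37*26 = 19
  -> A = 19
B = 26^7 mod 41  (bits of 7 = 111)
  bit 0 = 1: r = r^2 * 26 mod 41 = 1^2 * 26 = 1*26 = 26
  bit 1 = 1: r = r^2 * 26 mod 41 = 26^2 * 26 = 20*26 = 28
  bit 2 = 1: r = r^2 * 26 mod 41 = 28^2 * 26 = 5*26 = 7
  -> B = 7
s = B^a = 7^17 mod 41  (bits of 17 = 10001)
  bit 0 = 1: r = r^2 * 7 mod 41 = 1^2 * 7 = 1*7 = 7
  bit 1 = 0: r = r^2 mod 41 = 7^2 = 8
  bit 2 = 0: r = r^2 mod 41 = 8^2 = 23
  bit 3 = 0: r = r^2 mod 41 = 23^2 = 37
  bit 4 = 1: r = r^2 * 7 mod 41 = 37^2 * 7 = 16*7 = 30
  -> s = B^a = 30

Answer: 19 7 30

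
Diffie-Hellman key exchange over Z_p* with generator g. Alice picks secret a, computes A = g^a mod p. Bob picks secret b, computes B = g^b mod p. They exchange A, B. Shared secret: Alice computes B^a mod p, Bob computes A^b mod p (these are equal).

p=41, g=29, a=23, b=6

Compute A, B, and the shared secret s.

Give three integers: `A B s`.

A = 29^23 mod 41  (bits of 23 = 10111)
  bit 0 = 1: r = r^2 * 29 mod 41 = 1^2 * 29 = 1*29 = 29
  bit 1 = 0: r = r^2 mod 41 = 29^2 = 21
  bit 2 = 1: r = r^2 * 29 mod 41 = 21^2 * 29 = 31*29 = 38
  bit 3 = 1: r = r^2 * 29 mod 41 = 38^2 * 29 = 9*29 = 15
  bit 4 = 1: r = r^2 * 29 mod 41 = 15^2 * 29 = 20*29 = 6
  -> A = 6
B = 29^6 mod 41  (bits of 6 = 110)
  bit 0 = 1: r = r^2 * 29 mod 41 = 1^2 * 29 = 1*29 = 29
  bit 1 = 1: r = r^2 * 29 mod 41 = 29^2 * 29 = 21*29 = 35
  bit 2 = 0: r = r^2 mod 41 = 35^2 = 36
  -> B = 36
s = B^a = 36^23 mod 41  (bits of 23 = 10111)
  bit 0 = 1: r = r^2 * 36 mod 41 = 1^2 * 36 = 1*36 = 36
  bit 1 = 0: r = r^2 mod 41 = 36^2 = 25
  bit 2 = 1: r = r^2 * 36 mod 41 = 25^2 * 36 = 10*36 = 32
  bit 3 = 1: r = r^2 * 36 mod 41 = 32^2 * 36 = 40*36 = 5
  bit 4 = 1: r = r^2 * 36 mod 41 = 5^2 * 36 = 25*36 = 39
  -> s = B^a = 39

Answer: 6 36 39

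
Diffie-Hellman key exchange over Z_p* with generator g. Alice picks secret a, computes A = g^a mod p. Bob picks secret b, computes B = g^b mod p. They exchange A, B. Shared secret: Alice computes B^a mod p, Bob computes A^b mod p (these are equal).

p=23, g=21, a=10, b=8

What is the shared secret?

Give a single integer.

A = 21^10 mod 23  (bits of 10 = 1010)
  bit 0 = 1: r = r^2 * 21 mod 23 = 1^2 * 21 = 1*21 = 21
  bit 1 = 0: r = r^2 mod 23 = 21^2 = 4
  bit 2 = 1: r = r^2 * 21 mod 23 = 4^2 * 21 = 16*21 = 14
  bit 3 = 0: r = r^2 mod 23 = 14^2 = 12
  -> A = 12
B = 21^8 mod 23  (bits of 8 = 1000)
  bit 0 = 1: r = r^2 * 21 mod 23 = 1^2 * 21 = 1*21 = 21
  bit 1 = 0: r = r^2 mod 23 = 21^2 = 4
  bit 2 = 0: r = r^2 mod 23 = 4^2 = 16
  bit 3 = 0: r = r^2 mod 23 = 16^2 = 3
  -> B = 3
s = B^a = 3^10 mod 23  (bits of 10 = 1010)
  bit 0 = 1: r = r^2 * 3 mod 23 = 1^2 * 3 = 1*3 = 3
  bit 1 = 0: r = r^2 mod 23 = 3^2 = 9
  bit 2 = 1: r = r^2 * 3 mod 23 = 9^2 * 3 = 12*3 = 13
  bit 3 = 0: r = r^2 mod 23 = 13^2 = 8
  -> s = B^a = 8

Answer: 8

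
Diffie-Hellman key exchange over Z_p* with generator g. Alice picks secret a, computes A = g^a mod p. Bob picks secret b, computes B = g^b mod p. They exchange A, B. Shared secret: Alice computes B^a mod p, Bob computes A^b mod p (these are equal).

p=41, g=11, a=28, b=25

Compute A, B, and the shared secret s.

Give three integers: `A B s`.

A = 11^28 mod 41  (bits of 28 = 11100)
  bit 0 = 1: r = r^2 * 11 mod 41 = 1^2 * 11 = 1*11 = 11
  bit 1 = 1: r = r^2 * 11 mod 41 = 11^2 * 11 = 39*11 = 19
  bit 2 = 1: r = r^2 * 11 mod 41 = 19^2 * 11 = 33*11 = 35
  bit 3 = 0: r = r^2 mod 41 = 35^2 = 36
  bit 4 = 0: r = r^2 mod 41 = 36^2 = 25
  -> A = 25
B = 11^25 mod 41  (bits of 25 = 11001)
  bit 0 = 1: r = r^2 * 11 mod 41 = 1^2 * 11 = 1*11 = 11
  bit 1 = 1: r = r^2 * 11 mod 41 = 11^2 * 11 = 39*11 = 19
  bit 2 = 0: r = r^2 mod 41 = 19^2 = 33
  bit 3 = 0: r = r^2 mod 41 = 33^2 = 23
  bit 4 = 1: r = r^2 * 11 mod 41 = 23^2 * 11 = 37*11 = 38
  -> B = 38
s = B^a = 38^28 mod 41  (bits of 28 = 11100)
  bit 0 = 1: r = r^2 * 38 mod 41 = 1^2 * 38 = 1*38 = 38
  bit 1 = 1: r = r^2 * 38 mod 41 = 38^2 * 38 = 9*38 = 14
  bit 2 = 1: r = r^2 * 38 mod 41 = 14^2 * 38 = 32*38 = 27
  bit 3 = 0: r = r^2 mod 41 = 27^2 = 32
  bit 4 = 0: r = r^2 mod 41 = 32^2 = 40
  -> s = B^a = 40

Answer: 25 38 40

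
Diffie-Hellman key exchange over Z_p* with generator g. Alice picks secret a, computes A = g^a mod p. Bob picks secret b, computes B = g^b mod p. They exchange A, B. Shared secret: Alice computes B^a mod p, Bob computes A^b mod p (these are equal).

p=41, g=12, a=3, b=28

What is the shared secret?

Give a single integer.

A = 12^3 mod 41  (bits of 3 = 11)
  bit 0 = 1: r = r^2 * 12 mod 41 = 1^2 * 12 = 1*12 = 12
  bit 1 = 1: r = r^2 * 12 mod 41 = 12^2 * 12 = 21*12 = 6
  -> A = 6
B = 12^28 mod 41  (bits of 28 = 11100)
  bit 0 = 1: r = r^2 * 12 mod 41 = 1^2 * 12 = 1*12 = 12
  bit 1 = 1: r = r^2 * 12 mod 41 = 12^2 * 12 = 21*12 = 6
  bit 2 = 1: r = r^2 * 12 mod 41 = 6^2 * 12 = 36*12 = 22
  bit 3 = 0: r = r^2 mod 41 = 22^2 = 33
  bit 4 = 0: r = r^2 mod 41 = 33^2 = 23
  -> B = 23
s = B^a = 23^3 mod 41  (bits of 3 = 11)
  bit 0 = 1: r = r^2 * 23 mod 41 = 1^2 * 23 = 1*23 = 23
  bit 1 = 1: r = r^2 * 23 mod 41 = 23^2 * 23 = 37*23 = 31
  -> s = B^a = 31

Answer: 31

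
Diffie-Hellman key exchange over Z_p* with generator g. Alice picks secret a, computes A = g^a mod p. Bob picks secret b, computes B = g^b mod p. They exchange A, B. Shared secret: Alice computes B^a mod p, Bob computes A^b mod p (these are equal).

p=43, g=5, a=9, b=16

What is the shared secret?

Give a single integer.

A = 5^9 mod 43  (bits of 9 = 1001)
  bit 0 = 1: r = r^2 * 5 mod 43 = 1^2 * 5 = 1*5 = 5
  bit 1 = 0: r = r^2 mod 43 = 5^2 = 25
  bit 2 = 0: r = r^2 mod 43 = 25^2 = 23
  bit 3 = 1: r = r^2 * 5 mod 43 = 23^2 * 5 = 13*5 = 22
  -> A = 22
B = 5^16 mod 43  (bits of 16 = 10000)
  bit 0 = 1: r = r^2 * 5 mod 43 = 1^2 * 5 = 1*5 = 5
  bit 1 = 0: r = r^2 mod 43 = 5^2 = 25
  bit 2 = 0: r = r^2 mod 43 = 25^2 = 23
  bit 3 = 0: r = r^2 mod 43 = 23^2 = 13
  bit 4 = 0: r = r^2 mod 43 = 13^2 = 40
  -> B = 40
s = B^a = 40^9 mod 43  (bits of 9 = 1001)
  bit 0 = 1: r = r^2 * 40 mod 43 = 1^2 * 40 = 1*40 = 40
  bit 1 = 0: r = r^2 mod 43 = 40^2 = 9
  bit 2 = 0: r = r^2 mod 43 = 9^2 = 38
  bit 3 = 1: r = r^2 * 40 mod 43 = 38^2 * 40 = 25*40 = 11
  -> s = B^a = 11

Answer: 11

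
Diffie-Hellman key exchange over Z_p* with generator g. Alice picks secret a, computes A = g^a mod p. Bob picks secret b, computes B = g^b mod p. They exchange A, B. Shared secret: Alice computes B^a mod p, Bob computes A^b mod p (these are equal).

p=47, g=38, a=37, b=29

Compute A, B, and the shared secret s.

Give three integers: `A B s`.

Answer: 39 35 22

Derivation:
A = 38^37 mod 47  (bits of 37 = 100101)
  bit 0 = 1: r = r^2 * 38 mod 47 = 1^2 * 38 = 1*38 = 38
  bit 1 = 0: r = r^2 mod 47 = 38^2 = 34
  bit 2 = 0: r = r^2 mod 47 = 34^2 = 28
  bit 3 = 1: r = r^2 * 38 mod 47 = 28^2 * 38 = 32*38 = 41
  bit 4 = 0: r = r^2 mod 47 = 41^2 = 36
  bit 5 = 1: r = r^2 * 38 mod 47 = 36^2 * 38 = 27*38 = 39
  -> A = 39
B = 38^29 mod 47  (bits of 29 = 11101)
  bit 0 = 1: r = r^2 * 38 mod 47 = 1^2 * 38 = 1*38 = 38
  bit 1 = 1: r = r^2 * 38 mod 47 = 38^2 * 38 = 34*38 = 23
  bit 2 = 1: r = r^2 * 38 mod 47 = 23^2 * 38 = 12*38 = 33
  bit 3 = 0: r = r^2 mod 47 = 33^2 = 8
  bit 4 = 1: r = r^2 * 38 mod 47 = 8^2 * 38 = 17*38 = 35
  -> B = 35
s = B^a = 35^37 mod 47  (bits of 37 = 100101)
  bit 0 = 1: r = r^2 * 35 mod 47 = 1^2 * 35 = 1*35 = 35
  bit 1 = 0: r = r^2 mod 47 = 35^2 = 3
  bit 2 = 0: r = r^2 mod 47 = 3^2 = 9
  bit 3 = 1: r = r^2 * 35 mod 47 = 9^2 * 35 = 34*35 = 15
  bit 4 = 0: r = r^2 mod 47 = 15^2 = 37
  bit 5 = 1: r = r^2 * 35 mod 47 = 37^2 * 35 = 6*35 = 22
  -> s = B^a = 22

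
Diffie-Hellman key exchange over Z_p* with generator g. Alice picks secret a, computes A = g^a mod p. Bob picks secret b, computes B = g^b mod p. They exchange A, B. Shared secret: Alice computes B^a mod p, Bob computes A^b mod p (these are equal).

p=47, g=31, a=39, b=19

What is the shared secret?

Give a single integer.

A = 31^39 mod 47  (bits of 39 = 100111)
  bit 0 = 1: r = r^2 * 31 mod 47 = 1^2 * 31 = 1*31 = 31
  bit 1 = 0: r = r^2 mod 47 = 31^2 = 21
  bit 2 = 0: r = r^2 mod 47 = 21^2 = 18
  bit 3 = 1: r = r^2 * 31 mod 47 = 18^2 * 31 = 42*31 = 33
  bit 4 = 1: r = r^2 * 31 mod 47 = 33^2 * 31 = 8*31 = 13
  bit 5 = 1: r = r^2 * 31 mod 47 = 13^2 * 31 = 28*31 = 22
  -> A = 22
B = 31^19 mod 47  (bits of 19 = 10011)
  bit 0 = 1: r = r^2 * 31 mod 47 = 1^2 * 31 = 1*31 = 31
  bit 1 = 0: r = r^2 mod 47 = 31^2 = 21
  bit 2 = 0: r = r^2 mod 47 = 21^2 = 18
  bit 3 = 1: r = r^2 * 31 mod 47 = 18^2 * 31 = 42*31 = 33
  bit 4 = 1: r = r^2 * 31 mod 47 = 33^2 * 31 = 8*31 = 13
  -> B = 13
s = B^a = 13^39 mod 47  (bits of 39 = 100111)
  bit 0 = 1: r = r^2 * 13 mod 47 = 1^2 * 13 = 1*13 = 13
  bit 1 = 0: r = r^2 mod 47 = 13^2 = 28
  bit 2 = 0: r = r^2 mod 47 = 28^2 = 32
  bit 3 = 1: r = r^2 * 13 mod 47 = 32^2 * 13 = 37*13 = 11
  bit 4 = 1: r = r^2 * 13 mod 47 = 11^2 * 13 = 27*13 = 22
  bit 5 = 1: r = r^2 * 13 mod 47 = 22^2 * 13 = 14*13 = 41
  -> s = B^a = 41

Answer: 41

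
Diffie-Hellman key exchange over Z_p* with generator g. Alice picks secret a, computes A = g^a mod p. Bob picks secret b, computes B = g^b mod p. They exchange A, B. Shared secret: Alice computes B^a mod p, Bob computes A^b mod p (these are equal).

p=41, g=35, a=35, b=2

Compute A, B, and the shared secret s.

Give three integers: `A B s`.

A = 35^35 mod 41  (bits of 35 = 100011)
  bit 0 = 1: r = r^2 * 35 mod 41 = 1^2 * 35 = 1*35 = 35
  bit 1 = 0: r = r^2 mod 41 = 35^2 = 36
  bit 2 = 0: r = r^2 mod 41 = 36^2 = 25
  bit 3 = 0: r = r^2 mod 41 = 25^2 = 10
  bit 4 = 1: r = r^2 * 35 mod 41 = 10^2 * 35 = 18*35 = 15
  bit 5 = 1: r = r^2 * 35 mod 41 = 15^2 * 35 = 20*35 = 3
  -> A = 3
B = 35^2 mod 41  (bits of 2 = 10)
  bit 0 = 1: r = r^2 * 35 mod 41 = 1^2 * 35 = 1*35 = 35
  bit 1 = 0: r = r^2 mod 41 = 35^2 = 36
  -> B = 36
s = B^a = 36^35 mod 41  (bits of 35 = 100011)
  bit 0 = 1: r = r^2 * 36 mod 41 = 1^2 * 36 = 1*36 = 36
  bit 1 = 0: r = r^2 mod 41 = 36^2 = 25
  bit 2 = 0: r = r^2 mod 41 = 25^2 = 10
  bit 3 = 0: r = r^2 mod 41 = 10^2 = 18
  bit 4 = 1: r = r^2 * 36 mod 41 = 18^2 * 36 = 37*36 = 20
  bit 5 = 1: r = r^2 * 36 mod 41 = 20^2 * 36 = 31*36 = 9
  -> s = B^a = 9

Answer: 3 36 9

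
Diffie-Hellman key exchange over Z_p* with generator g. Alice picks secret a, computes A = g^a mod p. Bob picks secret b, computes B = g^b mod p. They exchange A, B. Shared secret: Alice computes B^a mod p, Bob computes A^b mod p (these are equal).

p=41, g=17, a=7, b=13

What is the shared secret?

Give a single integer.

Answer: 11

Derivation:
A = 17^7 mod 41  (bits of 7 = 111)
  bit 0 = 1: r = r^2 * 17 mod 41 = 1^2 * 17 = 1*17 = 17
  bit 1 = 1: r = r^2 * 17 mod 41 = 17^2 * 17 = 2*17 = 34
  bit 2 = 1: r = r^2 * 17 mod 41 = 34^2 * 17 = 8*17 = 13
  -> A = 13
B = 17^13 mod 41  (bits of 13 = 1101)
  bit 0 = 1: r = r^2 * 17 mod 41 = 1^2 * 17 = 1*17 = 17
  bit 1 = 1: r = r^2 * 17 mod 41 = 17^2 * 17 = 2*17 = 34
  bit 2 = 0: r = r^2 mod 41 = 34^2 = 8
  bit 3 = 1: r = r^2 * 17 mod 41 = 8^2 * 17 = 23*17 = 22
  -> B = 22
s = B^a = 22^7 mod 41  (bits of 7 = 111)
  bit 0 = 1: r = r^2 * 22 mod 41 = 1^2 * 22 = 1*22 = 22
  bit 1 = 1: r = r^2 * 22 mod 41 = 22^2 * 22 = 33*22 = 29
  bit 2 = 1: r = r^2 * 22 mod 41 = 29^2 * 22 = 21*22 = 11
  -> s = B^a = 11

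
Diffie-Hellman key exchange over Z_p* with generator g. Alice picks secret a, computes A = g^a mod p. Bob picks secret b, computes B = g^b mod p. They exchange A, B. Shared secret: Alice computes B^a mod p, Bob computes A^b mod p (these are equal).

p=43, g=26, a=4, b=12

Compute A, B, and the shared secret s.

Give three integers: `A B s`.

A = 26^4 mod 43  (bits of 4 = 100)
  bit 0 = 1: r = r^2 * 26 mod 43 = 1^2 * 26 = 1*26 = 26
  bit 1 = 0: r = r^2 mod 43 = 26^2 = 31
  bit 2 = 0: r = r^2 mod 43 = 31^2 = 15
  -> A = 15
B = 26^12 mod 43  (bits of 12 = 1100)
  bit 0 = 1: r = r^2 * 26 mod 43 = 1^2 * 26 = 1*26 = 26
  bit 1 = 1: r = r^2 * 26 mod 43 = 26^2 * 26 = 31*26 = 32
  bit 2 = 0: r = r^2 mod 43 = 32^2 = 35
  bit 3 = 0: r = r^2 mod 43 = 35^2 = 21
  -> B = 21
s = B^a = 21^4 mod 43  (bits of 4 = 100)
  bit 0 = 1: r = r^2 * 21 mod 43 = 1^2 * 21 = 1*21 = 21
  bit 1 = 0: r = r^2 mod 43 = 21^2 = 11
  bit 2 = 0: r = r^2 mod 43 = 11^2 = 35
  -> s = B^a = 35

Answer: 15 21 35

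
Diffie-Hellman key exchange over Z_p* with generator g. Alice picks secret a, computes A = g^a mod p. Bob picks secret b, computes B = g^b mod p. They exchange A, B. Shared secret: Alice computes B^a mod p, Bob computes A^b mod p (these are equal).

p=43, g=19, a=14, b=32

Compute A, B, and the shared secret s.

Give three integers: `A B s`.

A = 19^14 mod 43  (bits of 14 = 1110)
  bit 0 = 1: r = r^2 * 19 mod 43 = 1^2 * 19 = 1*19 = 19
  bit 1 = 1: r = r^2 * 19 mod 43 = 19^2 * 19 = 17*19 = 22
  bit 2 = 1: r = r^2 * 19 mod 43 = 22^2 * 19 = 11*19 = 37
  bit 3 = 0: r = r^2 mod 43 = 37^2 = 36
  -> A = 36
B = 19^32 mod 43  (bits of 32 = 100000)
  bit 0 = 1: r = r^2 * 19 mod 43 = 1^2 * 19 = 1*19 = 19
  bit 1 = 0: r = r^2 mod 43 = 19^2 = 17
  bit 2 = 0: r = r^2 mod 43 = 17^2 = 31
  bit 3 = 0: r = r^2 mod 43 = 31^2 = 15
  bit 4 = 0: r = r^2 mod 43 = 15^2 = 10
  bit 5 = 0: r = r^2 mod 43 = 10^2 = 14
  -> B = 14
s = B^a = 14^14 mod 43  (bits of 14 = 1110)
  bit 0 = 1: r = r^2 * 14 mod 43 = 1^2 * 14 = 1*14 = 14
  bit 1 = 1: r = r^2 * 14 mod 43 = 14^2 * 14 = 24*14 = 35
  bit 2 = 1: r = r^2 * 14 mod 43 = 35^2 * 14 = 21*14 = 36
  bit 3 = 0: r = r^2 mod 43 = 36^2 = 6
  -> s = B^a = 6

Answer: 36 14 6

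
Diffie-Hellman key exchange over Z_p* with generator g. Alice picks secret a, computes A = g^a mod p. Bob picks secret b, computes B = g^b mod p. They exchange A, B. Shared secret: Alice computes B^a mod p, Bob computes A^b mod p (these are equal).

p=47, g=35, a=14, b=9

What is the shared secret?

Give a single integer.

A = 35^14 mod 47  (bits of 14 = 1110)
  bit 0 = 1: r = r^2 * 35 mod 47 = 1^2 * 35 = 1*35 = 35
  bit 1 = 1: r = r^2 * 35 mod 47 = 35^2 * 35 = 3*35 = 11
  bit 2 = 1: r = r^2 * 35 mod 47 = 11^2 * 35 = 27*35 = 5
  bit 3 = 0: r = r^2 mod 47 = 5^2 = 25
  -> A = 25
B = 35^9 mod 47  (bits of 9 = 1001)
  bit 0 = 1: r = r^2 * 35 mod 47 = 1^2 * 35 = 1*35 = 35
  bit 1 = 0: r = r^2 mod 47 = 35^2 = 3
  bit 2 = 0: r = r^2 mod 47 = 3^2 = 9
  bit 3 = 1: r = r^2 * 35 mod 47 = 9^2 * 35 = 34*35 = 15
  -> B = 15
s = B^a = 15^14 mod 47  (bits of 14 = 1110)
  bit 0 = 1: r = r^2 * 15 mod 47 = 1^2 * 15 = 1*15 = 15
  bit 1 = 1: r = r^2 * 15 mod 47 = 15^2 * 15 = 37*15 = 38
  bit 2 = 1: r = r^2 * 15 mod 47 = 38^2 * 15 = 34*15 = 40
  bit 3 = 0: r = r^2 mod 47 = 40^2 = 2
  -> s = B^a = 2

Answer: 2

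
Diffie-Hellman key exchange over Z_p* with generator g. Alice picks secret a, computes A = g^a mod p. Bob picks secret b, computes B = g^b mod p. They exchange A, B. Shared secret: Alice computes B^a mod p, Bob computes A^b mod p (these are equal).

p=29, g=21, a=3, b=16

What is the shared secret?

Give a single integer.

Answer: 16

Derivation:
A = 21^3 mod 29  (bits of 3 = 11)
  bit 0 = 1: r = r^2 * 21 mod 29 = 1^2 * 21 = 1*21 = 21
  bit 1 = 1: r = r^2 * 21 mod 29 = 21^2 * 21 = 6*21 = 10
  -> A = 10
B = 21^16 mod 29  (bits of 16 = 10000)
  bit 0 = 1: r = r^2 * 21 mod 29 = 1^2 * 21 = 1*21 = 21
  bit 1 = 0: r = r^2 mod 29 = 21^2 = 6
  bit 2 = 0: r = r^2 mod 29 = 6^2 = 7
  bit 3 = 0: r = r^2 mod 29 = 7^2 = 20
  bit 4 = 0: r = r^2 mod 29 = 20^2 = 23
  -> B = 23
s = B^a = 23^3 mod 29  (bits of 3 = 11)
  bit 0 = 1: r = r^2 * 23 mod 29 = 1^2 * 23 = 1*23 = 23
  bit 1 = 1: r = r^2 * 23 mod 29 = 23^2 * 23 = 7*23 = 16
  -> s = B^a = 16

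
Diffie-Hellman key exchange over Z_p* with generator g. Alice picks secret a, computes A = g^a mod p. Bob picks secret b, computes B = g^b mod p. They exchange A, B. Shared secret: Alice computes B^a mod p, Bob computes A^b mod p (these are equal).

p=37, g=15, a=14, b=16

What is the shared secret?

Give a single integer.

A = 15^14 mod 37  (bits of 14 = 1110)
  bit 0 = 1: r = r^2 * 15 mod 37 = 1^2 * 15 = 1*15 = 15
  bit 1 = 1: r = r^2 * 15 mod 37 = 15^2 * 15 = 3*15 = 8
  bit 2 = 1: r = r^2 * 15 mod 37 = 8^2 * 15 = 27*15 = 35
  bit 3 = 0: r = r^2 mod 37 = 35^2 = 4
  -> A = 4
B = 15^16 mod 37  (bits of 16 = 10000)
  bit 0 = 1: r = r^2 * 15 mod 37 = 1^2 * 15 = 1*15 = 15
  bit 1 = 0: r = r^2 mod 37 = 15^2 = 3
  bit 2 = 0: r = r^2 mod 37 = 3^2 = 9
  bit 3 = 0: r = r^2 mod 37 = 9^2 = 7
  bit 4 = 0: r = r^2 mod 37 = 7^2 = 12
  -> B = 12
s = B^a = 12^14 mod 37  (bits of 14 = 1110)
  bit 0 = 1: r = r^2 * 12 mod 37 = 1^2 * 12 = 1*12 = 12
  bit 1 = 1: r = r^2 * 12 mod 37 = 12^2 * 12 = 33*12 = 26
  bit 2 = 1: r = r^2 * 12 mod 37 = 26^2 * 12 = 10*12 = 9
  bit 3 = 0: r = r^2 mod 37 = 9^2 = 7
  -> s = B^a = 7

Answer: 7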